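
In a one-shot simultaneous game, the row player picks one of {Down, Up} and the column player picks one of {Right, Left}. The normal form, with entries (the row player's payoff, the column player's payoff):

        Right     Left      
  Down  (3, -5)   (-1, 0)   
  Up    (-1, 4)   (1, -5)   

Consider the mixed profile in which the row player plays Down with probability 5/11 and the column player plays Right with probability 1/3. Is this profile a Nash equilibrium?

No

Given the row player's mix p = 5/11, the column player's payoff from Right is -1/11 but from Left is -30/11. The column player strictly prefers Right, so the column player would not mix.
So the proposed profile is not a Nash equilibrium.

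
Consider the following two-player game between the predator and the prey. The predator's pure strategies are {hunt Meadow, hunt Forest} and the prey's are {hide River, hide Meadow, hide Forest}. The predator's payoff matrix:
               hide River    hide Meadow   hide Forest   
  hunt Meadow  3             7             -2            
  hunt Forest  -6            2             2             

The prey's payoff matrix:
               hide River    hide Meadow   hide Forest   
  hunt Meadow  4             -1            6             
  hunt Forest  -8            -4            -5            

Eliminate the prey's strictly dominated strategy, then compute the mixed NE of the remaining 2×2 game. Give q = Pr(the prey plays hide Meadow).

q = 4/9

The prey's strategy hide River is strictly dominated by hide Forest: 6 > 4 and -5 > -8. Eliminate hide River.
In a mixed equilibrium the predator is indifferent between hunt Meadow and hunt Forest; this condition fixes q.
  the predator's payoff from hunt Meadow: q·7 + (1−q)·(-2) = 9q - 2
  the predator's payoff from hunt Forest: q·2 + (1−q)·2 = 2
  9q - 2 = 2  ⇒  9q = 4  ⇒  q = 4/9.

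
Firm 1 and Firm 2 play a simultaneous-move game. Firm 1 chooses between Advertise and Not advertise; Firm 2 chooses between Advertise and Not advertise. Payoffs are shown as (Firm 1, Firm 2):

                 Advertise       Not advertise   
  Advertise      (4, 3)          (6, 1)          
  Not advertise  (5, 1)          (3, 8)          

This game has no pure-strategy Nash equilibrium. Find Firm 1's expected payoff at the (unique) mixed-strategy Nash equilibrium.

9/2

Firm 2's mix must leave Firm 1 indifferent between Advertise and Not advertise.
  Firm 1's payoff from Advertise: q·4 + (1−q)·6 = -2q + 6
  Firm 1's payoff from Not advertise: q·5 + (1−q)·3 = 2q + 3
  -2q + 6 = 2q + 3  ⇒  -4q = -3  ⇒  q = 3/4.
At equilibrium Firm 1 is indifferent across rows, so Firm 1's payoff equals the payoff from Advertise: (3/4)·4 + (1/4)·6 = 9/2.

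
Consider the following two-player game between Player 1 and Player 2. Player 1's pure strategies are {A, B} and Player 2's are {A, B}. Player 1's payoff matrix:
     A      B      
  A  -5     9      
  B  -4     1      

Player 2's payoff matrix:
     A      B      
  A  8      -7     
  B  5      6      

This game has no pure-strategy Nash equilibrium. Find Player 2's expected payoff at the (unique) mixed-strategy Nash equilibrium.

83/16

For Player 2 to be willing to mix, Player 2 must be indifferent between A and B, which pins down Player 1's mix.
  Player 2's payoff from A: p·8 + (1−p)·5 = 3p + 5
  Player 2's payoff from B: p·(-7) + (1−p)·6 = -13p + 6
  3p + 5 = -13p + 6  ⇒  16p = 1  ⇒  p = 1/16.
At equilibrium Player 2 is indifferent across columns, so Player 2's payoff equals the payoff from A: (1/16)·8 + (15/16)·5 = 83/16.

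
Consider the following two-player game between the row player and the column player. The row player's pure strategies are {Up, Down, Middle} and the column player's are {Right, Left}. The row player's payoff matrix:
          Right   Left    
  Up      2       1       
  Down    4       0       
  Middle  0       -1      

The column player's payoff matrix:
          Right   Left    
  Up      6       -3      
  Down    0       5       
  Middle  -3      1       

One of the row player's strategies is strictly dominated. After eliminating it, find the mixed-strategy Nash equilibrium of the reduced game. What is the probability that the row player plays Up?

The row player's strategy Middle is strictly dominated by Up: 2 > 0 and 1 > -1. Eliminate Middle.
The row player's mix must leave the column player indifferent between Right and Left.
  the column player's payoff from Right: p·6 + (1−p)·0 = 6p
  the column player's payoff from Left: p·(-3) + (1−p)·5 = -8p + 5
  6p = -8p + 5  ⇒  14p = 5  ⇒  p = 5/14.

p = 5/14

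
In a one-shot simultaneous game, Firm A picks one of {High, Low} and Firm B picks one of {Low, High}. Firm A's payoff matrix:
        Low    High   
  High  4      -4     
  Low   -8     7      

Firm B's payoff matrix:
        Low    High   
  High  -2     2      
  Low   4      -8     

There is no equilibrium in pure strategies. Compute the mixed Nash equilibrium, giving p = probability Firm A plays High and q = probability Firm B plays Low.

p = 3/4, q = 11/23

Firm A's mix must leave Firm B indifferent between Low and High.
  Firm B's payoff to Low: p·(-2) + (1−p)·4 = -6p + 4
  Firm B's payoff to High: p·2 + (1−p)·(-8) = 10p - 8
  -6p + 4 = 10p - 8  ⇒  -16p = -12  ⇒  p = 3/4.
Set Firm A's expected payoff from High equal to that from Low:
  Firm A's payoff to High: q·4 + (1−q)·(-4) = 8q - 4
  Firm A's payoff to Low: q·(-8) + (1−q)·7 = -15q + 7
  8q - 4 = -15q + 7  ⇒  23q = 11  ⇒  q = 11/23.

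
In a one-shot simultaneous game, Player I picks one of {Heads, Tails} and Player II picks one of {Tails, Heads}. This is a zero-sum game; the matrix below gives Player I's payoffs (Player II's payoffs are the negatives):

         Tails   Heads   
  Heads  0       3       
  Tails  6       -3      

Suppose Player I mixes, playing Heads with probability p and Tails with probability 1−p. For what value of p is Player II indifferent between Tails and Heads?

p = 3/4

For Player II to be willing to mix, Player II must be indifferent between Tails and Heads, which pins down Player I's mix.
  Player II's payoff from Tails: p·0 + (1−p)·(-6) = 6p - 6
  Player II's payoff from Heads: p·(-3) + (1−p)·3 = -6p + 3
  6p - 6 = -6p + 3  ⇒  12p = 9  ⇒  p = 3/4.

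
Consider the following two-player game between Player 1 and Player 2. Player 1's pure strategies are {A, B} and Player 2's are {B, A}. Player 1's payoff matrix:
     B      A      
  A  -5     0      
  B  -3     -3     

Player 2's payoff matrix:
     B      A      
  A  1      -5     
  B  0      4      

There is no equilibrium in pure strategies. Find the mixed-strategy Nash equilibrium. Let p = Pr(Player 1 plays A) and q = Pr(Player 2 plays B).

Player 2's indifference between B and A determines Player 1's mixing probability p:
  Player 2's payoff to B: p·1 + (1−p)·0 = p
  Player 2's payoff to A: p·(-5) + (1−p)·4 = -9p + 4
  p = -9p + 4  ⇒  10p = 4  ⇒  p = 2/5.
Set Player 1's expected payoff from A equal to that from B:
  Player 1's expected payoff from A: q·(-5) + (1−q)·0 = -5q
  Player 1's expected payoff from B: q·(-3) + (1−q)·(-3) = -3
  -5q = -3  ⇒  -5q = -3  ⇒  q = 3/5.

p = 2/5, q = 3/5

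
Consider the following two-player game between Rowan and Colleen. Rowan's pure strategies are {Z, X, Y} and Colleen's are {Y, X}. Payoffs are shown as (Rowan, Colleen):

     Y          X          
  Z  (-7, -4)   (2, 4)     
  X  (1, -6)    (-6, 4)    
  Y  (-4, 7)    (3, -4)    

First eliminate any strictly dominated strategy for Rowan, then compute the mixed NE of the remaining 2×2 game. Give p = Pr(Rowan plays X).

p = 11/21

Rowan's strategy Z is strictly dominated by Y: -4 > -7 and 3 > 2. Eliminate Z.
Set Colleen's expected payoff from Y equal to that from X:
  Colleen's payoff from Y: p·(-6) + (1−p)·7 = -13p + 7
  Colleen's payoff from X: p·4 + (1−p)·(-4) = 8p - 4
  -13p + 7 = 8p - 4  ⇒  -21p = -11  ⇒  p = 11/21.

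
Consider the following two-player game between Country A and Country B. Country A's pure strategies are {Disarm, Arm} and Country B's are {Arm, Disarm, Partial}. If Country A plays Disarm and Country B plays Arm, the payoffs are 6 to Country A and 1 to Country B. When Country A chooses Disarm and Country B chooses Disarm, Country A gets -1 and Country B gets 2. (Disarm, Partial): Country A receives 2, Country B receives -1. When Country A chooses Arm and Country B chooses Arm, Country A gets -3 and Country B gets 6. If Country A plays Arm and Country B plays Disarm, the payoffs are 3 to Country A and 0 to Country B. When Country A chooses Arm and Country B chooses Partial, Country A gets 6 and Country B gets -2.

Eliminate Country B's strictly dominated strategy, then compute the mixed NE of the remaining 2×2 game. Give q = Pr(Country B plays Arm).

Country B's strategy Partial is strictly dominated by Disarm: 2 > -1 and 0 > -2. Eliminate Partial.
Set Country A's expected payoff from Disarm equal to that from Arm:
  Country A's payoff to Disarm: q·6 + (1−q)·(-1) = 7q - 1
  Country A's payoff to Arm: q·(-3) + (1−q)·3 = -6q + 3
  7q - 1 = -6q + 3  ⇒  13q = 4  ⇒  q = 4/13.

q = 4/13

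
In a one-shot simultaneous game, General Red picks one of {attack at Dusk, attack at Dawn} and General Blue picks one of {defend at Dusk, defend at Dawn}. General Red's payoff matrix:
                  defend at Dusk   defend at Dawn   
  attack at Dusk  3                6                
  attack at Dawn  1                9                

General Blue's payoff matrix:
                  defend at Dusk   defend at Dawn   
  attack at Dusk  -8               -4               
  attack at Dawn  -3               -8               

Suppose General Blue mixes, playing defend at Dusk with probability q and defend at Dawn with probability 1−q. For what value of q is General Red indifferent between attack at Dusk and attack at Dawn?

General Red's indifference between attack at Dusk and attack at Dawn determines General Blue's mixing probability q:
  General Red's payoff from attack at Dusk: q·3 + (1−q)·6 = -3q + 6
  General Red's payoff from attack at Dawn: q·1 + (1−q)·9 = -8q + 9
  -3q + 6 = -8q + 9  ⇒  5q = 3  ⇒  q = 3/5.

q = 3/5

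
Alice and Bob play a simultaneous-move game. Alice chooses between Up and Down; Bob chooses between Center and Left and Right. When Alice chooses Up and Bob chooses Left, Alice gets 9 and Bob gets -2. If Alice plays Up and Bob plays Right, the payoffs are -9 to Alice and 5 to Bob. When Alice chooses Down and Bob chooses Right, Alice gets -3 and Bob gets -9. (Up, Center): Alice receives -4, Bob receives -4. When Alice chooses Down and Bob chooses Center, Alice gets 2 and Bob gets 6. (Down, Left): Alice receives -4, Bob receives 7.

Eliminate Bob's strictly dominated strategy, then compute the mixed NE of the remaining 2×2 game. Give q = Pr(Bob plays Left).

Bob's strategy Center is strictly dominated by Left: -2 > -4 and 7 > 6. Eliminate Center.
Alice's indifference between Up and Down determines Bob's mixing probability q:
  Alice's payoff from Up: q·9 + (1−q)·(-9) = 18q - 9
  Alice's payoff from Down: q·(-4) + (1−q)·(-3) = -q - 3
  18q - 9 = -q - 3  ⇒  19q = 6  ⇒  q = 6/19.

q = 6/19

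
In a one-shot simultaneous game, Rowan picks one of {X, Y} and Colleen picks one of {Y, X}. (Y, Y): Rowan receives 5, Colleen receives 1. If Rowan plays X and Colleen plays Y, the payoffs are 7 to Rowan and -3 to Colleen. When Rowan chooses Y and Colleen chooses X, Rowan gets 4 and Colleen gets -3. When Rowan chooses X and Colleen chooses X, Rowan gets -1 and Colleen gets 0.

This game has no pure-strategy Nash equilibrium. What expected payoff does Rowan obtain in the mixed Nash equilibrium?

33/7

In a mixed equilibrium Rowan is indifferent between X and Y; this condition fixes q.
  Rowan's payoff to X: q·7 + (1−q)·(-1) = 8q - 1
  Rowan's payoff to Y: q·5 + (1−q)·4 = q + 4
  8q - 1 = q + 4  ⇒  7q = 5  ⇒  q = 5/7.
At equilibrium Rowan is indifferent across rows, so Rowan's payoff equals the payoff from X: (5/7)·7 + (2/7)·(-1) = 33/7.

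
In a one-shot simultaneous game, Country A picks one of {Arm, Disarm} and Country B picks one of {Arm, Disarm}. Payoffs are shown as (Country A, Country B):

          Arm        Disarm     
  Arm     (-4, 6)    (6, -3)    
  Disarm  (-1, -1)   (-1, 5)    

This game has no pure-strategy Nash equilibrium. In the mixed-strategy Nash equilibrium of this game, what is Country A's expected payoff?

-1

Country A's indifference between Arm and Disarm determines Country B's mixing probability q:
  Country A's expected payoff from Arm: q·(-4) + (1−q)·6 = -10q + 6
  Country A's expected payoff from Disarm: q·(-1) + (1−q)·(-1) = -1
  -10q + 6 = -1  ⇒  -10q = -7  ⇒  q = 7/10.
At equilibrium Country A is indifferent across rows, so Country A's payoff equals the payoff from Arm: (7/10)·(-4) + (3/10)·6 = -1.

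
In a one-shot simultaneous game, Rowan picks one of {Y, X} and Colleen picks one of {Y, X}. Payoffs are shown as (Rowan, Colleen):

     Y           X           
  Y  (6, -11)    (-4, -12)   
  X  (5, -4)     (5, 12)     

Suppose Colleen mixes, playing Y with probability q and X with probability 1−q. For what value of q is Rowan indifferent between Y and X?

Set Rowan's expected payoff from Y equal to that from X:
  Rowan's payoff from Y: q·6 + (1−q)·(-4) = 10q - 4
  Rowan's payoff from X: q·5 + (1−q)·5 = 5
  10q - 4 = 5  ⇒  10q = 9  ⇒  q = 9/10.

q = 9/10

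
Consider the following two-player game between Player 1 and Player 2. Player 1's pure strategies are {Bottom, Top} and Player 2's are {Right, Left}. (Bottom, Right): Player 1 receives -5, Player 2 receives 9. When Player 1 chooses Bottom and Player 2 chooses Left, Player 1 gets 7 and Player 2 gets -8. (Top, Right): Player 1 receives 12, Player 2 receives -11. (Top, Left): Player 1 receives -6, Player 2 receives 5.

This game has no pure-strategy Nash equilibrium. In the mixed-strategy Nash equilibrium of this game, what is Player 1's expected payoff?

Player 2's mix must leave Player 1 indifferent between Bottom and Top.
  Player 1's payoff from Bottom: q·(-5) + (1−q)·7 = -12q + 7
  Player 1's payoff from Top: q·12 + (1−q)·(-6) = 18q - 6
  -12q + 7 = 18q - 6  ⇒  -30q = -13  ⇒  q = 13/30.
At equilibrium Player 1 is indifferent across rows, so Player 1's payoff equals the payoff from Bottom: (13/30)·(-5) + (17/30)·7 = 9/5.

9/5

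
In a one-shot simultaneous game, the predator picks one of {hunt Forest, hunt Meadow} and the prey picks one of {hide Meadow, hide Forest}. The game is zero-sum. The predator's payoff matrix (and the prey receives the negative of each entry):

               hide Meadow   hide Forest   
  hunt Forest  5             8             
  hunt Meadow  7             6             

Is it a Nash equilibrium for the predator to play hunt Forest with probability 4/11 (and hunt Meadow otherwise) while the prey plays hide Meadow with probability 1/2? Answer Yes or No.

Given the predator's mix p = 4/11, the prey's payoff from hide Meadow is -69/11 but from hide Forest is -74/11. The prey strictly prefers hide Meadow, so the prey would not mix.
So the proposed profile is not a Nash equilibrium.

No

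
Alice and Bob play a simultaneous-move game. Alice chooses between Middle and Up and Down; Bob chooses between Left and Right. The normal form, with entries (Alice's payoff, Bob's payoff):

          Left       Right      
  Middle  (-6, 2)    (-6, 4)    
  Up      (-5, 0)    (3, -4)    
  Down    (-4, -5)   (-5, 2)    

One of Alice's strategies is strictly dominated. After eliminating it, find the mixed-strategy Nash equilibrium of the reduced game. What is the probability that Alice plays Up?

p = 7/11

Alice's strategy Middle is strictly dominated by Down: -4 > -6 and -5 > -6. Eliminate Middle.
In a mixed equilibrium Bob is indifferent between Left and Right; this condition fixes p.
  Bob's expected payoff from Left: p·0 + (1−p)·(-5) = 5p - 5
  Bob's expected payoff from Right: p·(-4) + (1−p)·2 = -6p + 2
  5p - 5 = -6p + 2  ⇒  11p = 7  ⇒  p = 7/11.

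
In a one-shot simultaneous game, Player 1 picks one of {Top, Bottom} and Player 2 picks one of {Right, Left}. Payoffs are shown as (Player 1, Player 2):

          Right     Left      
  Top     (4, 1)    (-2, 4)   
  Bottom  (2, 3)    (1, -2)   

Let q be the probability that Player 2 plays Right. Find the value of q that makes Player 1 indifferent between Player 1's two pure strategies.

Player 1's indifference between Top and Bottom determines Player 2's mixing probability q:
  Player 1's payoff from Top: q·4 + (1−q)·(-2) = 6q - 2
  Player 1's payoff from Bottom: q·2 + (1−q)·1 = q + 1
  6q - 2 = q + 1  ⇒  5q = 3  ⇒  q = 3/5.

q = 3/5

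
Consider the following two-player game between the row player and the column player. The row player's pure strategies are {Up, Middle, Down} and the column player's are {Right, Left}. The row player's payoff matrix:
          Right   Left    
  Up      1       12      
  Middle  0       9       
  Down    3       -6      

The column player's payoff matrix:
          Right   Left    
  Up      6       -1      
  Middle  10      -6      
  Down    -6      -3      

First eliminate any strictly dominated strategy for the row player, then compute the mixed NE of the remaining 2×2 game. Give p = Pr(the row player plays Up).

p = 3/10

The row player's strategy Middle is strictly dominated by Up: 1 > 0 and 12 > 9. Eliminate Middle.
The row player's mix must leave the column player indifferent between Right and Left.
  the column player's expected payoff from Right: p·6 + (1−p)·(-6) = 12p - 6
  the column player's expected payoff from Left: p·(-1) + (1−p)·(-3) = 2p - 3
  12p - 6 = 2p - 3  ⇒  10p = 3  ⇒  p = 3/10.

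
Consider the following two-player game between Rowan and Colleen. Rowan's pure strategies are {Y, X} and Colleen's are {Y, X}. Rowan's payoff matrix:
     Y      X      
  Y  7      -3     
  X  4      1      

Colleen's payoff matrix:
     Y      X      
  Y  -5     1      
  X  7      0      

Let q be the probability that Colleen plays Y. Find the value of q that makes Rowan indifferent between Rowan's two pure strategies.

In a mixed equilibrium Rowan is indifferent between Y and X; this condition fixes q.
  Rowan's expected payoff from Y: q·7 + (1−q)·(-3) = 10q - 3
  Rowan's expected payoff from X: q·4 + (1−q)·1 = 3q + 1
  10q - 3 = 3q + 1  ⇒  7q = 4  ⇒  q = 4/7.

q = 4/7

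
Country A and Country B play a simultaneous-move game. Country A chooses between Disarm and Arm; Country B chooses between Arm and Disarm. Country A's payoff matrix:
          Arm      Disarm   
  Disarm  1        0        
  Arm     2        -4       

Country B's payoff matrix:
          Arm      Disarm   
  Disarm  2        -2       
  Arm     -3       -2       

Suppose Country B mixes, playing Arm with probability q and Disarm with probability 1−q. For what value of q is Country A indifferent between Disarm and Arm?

In a mixed equilibrium Country A is indifferent between Disarm and Arm; this condition fixes q.
  Country A's payoff from Disarm: q·1 + (1−q)·0 = q
  Country A's payoff from Arm: q·2 + (1−q)·(-4) = 6q - 4
  q = 6q - 4  ⇒  -5q = -4  ⇒  q = 4/5.

q = 4/5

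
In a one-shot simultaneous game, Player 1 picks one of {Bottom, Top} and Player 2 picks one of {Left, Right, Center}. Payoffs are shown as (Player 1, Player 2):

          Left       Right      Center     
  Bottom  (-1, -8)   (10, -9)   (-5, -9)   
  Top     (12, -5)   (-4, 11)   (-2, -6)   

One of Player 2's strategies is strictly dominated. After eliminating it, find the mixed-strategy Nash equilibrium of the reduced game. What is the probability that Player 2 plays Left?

q = 14/27

Player 2's strategy Center is strictly dominated by Left: -8 > -9 and -5 > -6. Eliminate Center.
Player 2's mix must leave Player 1 indifferent between Bottom and Top.
  Player 1's expected payoff from Bottom: q·(-1) + (1−q)·10 = -11q + 10
  Player 1's expected payoff from Top: q·12 + (1−q)·(-4) = 16q - 4
  -11q + 10 = 16q - 4  ⇒  -27q = -14  ⇒  q = 14/27.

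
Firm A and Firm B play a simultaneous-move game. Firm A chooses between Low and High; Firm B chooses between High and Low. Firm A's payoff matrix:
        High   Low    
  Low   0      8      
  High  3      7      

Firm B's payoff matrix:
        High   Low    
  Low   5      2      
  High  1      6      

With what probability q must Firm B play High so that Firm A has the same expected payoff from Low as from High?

Set Firm A's expected payoff from Low equal to that from High:
  Firm A's expected payoff from Low: q·0 + (1−q)·8 = -8q + 8
  Firm A's expected payoff from High: q·3 + (1−q)·7 = -4q + 7
  -8q + 8 = -4q + 7  ⇒  -4q = -1  ⇒  q = 1/4.

q = 1/4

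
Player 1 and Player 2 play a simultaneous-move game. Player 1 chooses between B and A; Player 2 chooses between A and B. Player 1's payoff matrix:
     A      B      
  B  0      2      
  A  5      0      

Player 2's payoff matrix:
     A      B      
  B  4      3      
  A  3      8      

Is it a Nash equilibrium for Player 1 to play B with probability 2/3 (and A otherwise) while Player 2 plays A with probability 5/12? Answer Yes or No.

Given Player 1's mix p = 2/3, Player 2's payoff from A is 11/3 but from B is 14/3. Player 2 strictly prefers B, so Player 2 would not mix.
So the proposed profile is not a Nash equilibrium.

No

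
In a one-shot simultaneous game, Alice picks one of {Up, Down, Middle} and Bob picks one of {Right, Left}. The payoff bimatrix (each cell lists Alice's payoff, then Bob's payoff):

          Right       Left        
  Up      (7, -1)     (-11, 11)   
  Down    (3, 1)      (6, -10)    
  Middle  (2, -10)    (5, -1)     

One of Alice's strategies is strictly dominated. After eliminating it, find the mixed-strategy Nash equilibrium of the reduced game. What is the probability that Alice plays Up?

Alice's strategy Middle is strictly dominated by Down: 3 > 2 and 6 > 5. Eliminate Middle.
Alice's mix must leave Bob indifferent between Right and Left.
  Bob's payoff from Right: p·(-1) + (1−p)·1 = -2p + 1
  Bob's payoff from Left: p·11 + (1−p)·(-10) = 21p - 10
  -2p + 1 = 21p - 10  ⇒  -23p = -11  ⇒  p = 11/23.

p = 11/23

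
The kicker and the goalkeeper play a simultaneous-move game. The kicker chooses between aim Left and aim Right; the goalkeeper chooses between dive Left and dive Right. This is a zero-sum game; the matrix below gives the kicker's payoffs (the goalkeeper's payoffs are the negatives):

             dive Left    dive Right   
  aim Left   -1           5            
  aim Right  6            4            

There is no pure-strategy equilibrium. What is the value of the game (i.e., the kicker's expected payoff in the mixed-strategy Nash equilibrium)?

v = 17/4

The goalkeeper's mix must leave the kicker indifferent between aim Left and aim Right.
  the kicker's expected payoff from aim Left: q·(-1) + (1−q)·5 = -6q + 5
  the kicker's expected payoff from aim Right: q·6 + (1−q)·4 = 2q + 4
  -6q + 5 = 2q + 4  ⇒  -8q = -1  ⇒  q = 1/8.
The value is the kicker's expected payoff against this mix (using aim Left): (1/8)·(-1) + (7/8)·5 = 17/4.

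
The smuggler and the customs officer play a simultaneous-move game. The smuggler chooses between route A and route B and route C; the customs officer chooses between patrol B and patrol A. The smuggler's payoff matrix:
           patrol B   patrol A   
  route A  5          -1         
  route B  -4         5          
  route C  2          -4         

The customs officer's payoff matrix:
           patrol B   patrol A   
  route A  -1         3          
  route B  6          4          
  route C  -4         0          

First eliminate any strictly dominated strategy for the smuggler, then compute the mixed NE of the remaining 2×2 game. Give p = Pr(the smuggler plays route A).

The smuggler's strategy route C is strictly dominated by route A: 5 > 2 and -1 > -4. Eliminate route C.
For the customs officer to be willing to mix, the customs officer must be indifferent between patrol B and patrol A, which pins down the smuggler's mix.
  the customs officer's expected payoff from patrol B: p·(-1) + (1−p)·6 = -7p + 6
  the customs officer's expected payoff from patrol A: p·3 + (1−p)·4 = -p + 4
  -7p + 6 = -p + 4  ⇒  -6p = -2  ⇒  p = 1/3.

p = 1/3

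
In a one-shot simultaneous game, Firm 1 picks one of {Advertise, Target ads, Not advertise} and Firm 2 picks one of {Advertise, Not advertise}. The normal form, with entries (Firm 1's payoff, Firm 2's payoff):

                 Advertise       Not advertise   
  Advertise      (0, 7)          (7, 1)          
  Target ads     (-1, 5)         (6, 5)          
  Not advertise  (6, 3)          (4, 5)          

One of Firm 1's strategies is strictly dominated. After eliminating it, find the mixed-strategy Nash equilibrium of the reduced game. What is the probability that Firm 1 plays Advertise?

Firm 1's strategy Target ads is strictly dominated by Advertise: 0 > -1 and 7 > 6. Eliminate Target ads.
Set Firm 2's expected payoff from Advertise equal to that from Not advertise:
  Firm 2's payoff to Advertise: p·7 + (1−p)·3 = 4p + 3
  Firm 2's payoff to Not advertise: p·1 + (1−p)·5 = -4p + 5
  4p + 3 = -4p + 5  ⇒  8p = 2  ⇒  p = 1/4.

p = 1/4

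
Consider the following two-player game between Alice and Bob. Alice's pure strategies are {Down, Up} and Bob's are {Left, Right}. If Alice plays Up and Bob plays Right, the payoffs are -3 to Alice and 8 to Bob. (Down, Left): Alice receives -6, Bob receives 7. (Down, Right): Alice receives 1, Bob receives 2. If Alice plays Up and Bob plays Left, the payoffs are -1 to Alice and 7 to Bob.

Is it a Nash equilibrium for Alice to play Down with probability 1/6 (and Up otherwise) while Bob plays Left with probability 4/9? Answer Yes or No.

Yes

Check Bob's indifference given Alice's mix p = 1/6:
  payoff from Left = 7; payoff from Right = 7 — equal.
Check Alice's indifference given Bob's mix q = 4/9:
  payoff from Down = -19/9; payoff from Up = -19/9 — equal.
Both players are indifferent, so neither can profitably deviate.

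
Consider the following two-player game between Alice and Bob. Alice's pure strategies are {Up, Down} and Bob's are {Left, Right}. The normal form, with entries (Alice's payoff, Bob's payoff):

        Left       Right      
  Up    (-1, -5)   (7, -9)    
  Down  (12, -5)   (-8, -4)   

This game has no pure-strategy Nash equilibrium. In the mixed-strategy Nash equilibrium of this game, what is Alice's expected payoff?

19/7

Set Alice's expected payoff from Up equal to that from Down:
  Alice's payoff from Up: q·(-1) + (1−q)·7 = -8q + 7
  Alice's payoff from Down: q·12 + (1−q)·(-8) = 20q - 8
  -8q + 7 = 20q - 8  ⇒  -28q = -15  ⇒  q = 15/28.
At equilibrium Alice is indifferent across rows, so Alice's payoff equals the payoff from Up: (15/28)·(-1) + (13/28)·7 = 19/7.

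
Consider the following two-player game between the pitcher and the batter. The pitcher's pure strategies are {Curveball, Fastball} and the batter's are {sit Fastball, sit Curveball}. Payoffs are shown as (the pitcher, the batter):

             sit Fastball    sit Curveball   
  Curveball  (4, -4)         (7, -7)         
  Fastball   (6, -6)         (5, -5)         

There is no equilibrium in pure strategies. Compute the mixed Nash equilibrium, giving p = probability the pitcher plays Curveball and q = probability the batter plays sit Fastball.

In a mixed equilibrium the batter is indifferent between sit Fastball and sit Curveball; this condition fixes p.
  the batter's expected payoff from sit Fastball: p·(-4) + (1−p)·(-6) = 2p - 6
  the batter's expected payoff from sit Curveball: p·(-7) + (1−p)·(-5) = -2p - 5
  2p - 6 = -2p - 5  ⇒  4p = 1  ⇒  p = 1/4.
The pitcher's indifference between Curveball and Fastball determines the batter's mixing probability q:
  the pitcher's expected payoff from Curveball: q·4 + (1−q)·7 = -3q + 7
  the pitcher's expected payoff from Fastball: q·6 + (1−q)·5 = q + 5
  -3q + 7 = q + 5  ⇒  -4q = -2  ⇒  q = 1/2.

p = 1/4, q = 1/2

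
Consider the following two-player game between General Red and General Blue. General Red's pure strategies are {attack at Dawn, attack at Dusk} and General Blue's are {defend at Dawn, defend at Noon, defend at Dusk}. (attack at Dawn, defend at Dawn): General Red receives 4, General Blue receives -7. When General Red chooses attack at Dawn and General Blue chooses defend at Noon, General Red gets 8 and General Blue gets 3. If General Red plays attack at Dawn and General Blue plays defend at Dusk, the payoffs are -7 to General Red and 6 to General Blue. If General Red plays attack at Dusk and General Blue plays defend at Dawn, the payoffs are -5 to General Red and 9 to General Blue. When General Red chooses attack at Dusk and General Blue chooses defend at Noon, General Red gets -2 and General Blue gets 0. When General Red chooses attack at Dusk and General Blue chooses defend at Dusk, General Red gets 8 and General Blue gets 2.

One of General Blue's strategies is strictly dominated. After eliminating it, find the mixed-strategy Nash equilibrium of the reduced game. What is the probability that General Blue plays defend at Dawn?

q = 5/8

General Blue's strategy defend at Noon is strictly dominated by defend at Dusk: 6 > 3 and 2 > 0. Eliminate defend at Noon.
In a mixed equilibrium General Red is indifferent between attack at Dawn and attack at Dusk; this condition fixes q.
  General Red's payoff to attack at Dawn: q·4 + (1−q)·(-7) = 11q - 7
  General Red's payoff to attack at Dusk: q·(-5) + (1−q)·8 = -13q + 8
  11q - 7 = -13q + 8  ⇒  24q = 15  ⇒  q = 5/8.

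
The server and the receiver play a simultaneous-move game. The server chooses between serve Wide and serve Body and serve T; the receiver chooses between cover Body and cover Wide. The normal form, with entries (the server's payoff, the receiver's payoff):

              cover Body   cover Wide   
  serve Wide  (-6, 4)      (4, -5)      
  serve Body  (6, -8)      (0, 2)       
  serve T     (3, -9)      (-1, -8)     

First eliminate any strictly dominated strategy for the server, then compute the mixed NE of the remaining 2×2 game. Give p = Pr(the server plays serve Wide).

p = 10/19

The server's strategy serve T is strictly dominated by serve Body: 6 > 3 and 0 > -1. Eliminate serve T.
The server's mix must leave the receiver indifferent between cover Body and cover Wide.
  the receiver's payoff from cover Body: p·4 + (1−p)·(-8) = 12p - 8
  the receiver's payoff from cover Wide: p·(-5) + (1−p)·2 = -7p + 2
  12p - 8 = -7p + 2  ⇒  19p = 10  ⇒  p = 10/19.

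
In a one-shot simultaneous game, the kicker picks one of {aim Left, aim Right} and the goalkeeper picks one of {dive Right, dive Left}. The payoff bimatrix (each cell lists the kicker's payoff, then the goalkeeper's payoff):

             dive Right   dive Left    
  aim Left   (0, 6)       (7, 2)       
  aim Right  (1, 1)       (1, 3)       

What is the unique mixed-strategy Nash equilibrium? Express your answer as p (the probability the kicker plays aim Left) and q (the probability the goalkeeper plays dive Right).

p = 1/3, q = 6/7

The goalkeeper's indifference between dive Right and dive Left determines the kicker's mixing probability p:
  the goalkeeper's payoff from dive Right: p·6 + (1−p)·1 = 5p + 1
  the goalkeeper's payoff from dive Left: p·2 + (1−p)·3 = -p + 3
  5p + 1 = -p + 3  ⇒  6p = 2  ⇒  p = 1/3.
The goalkeeper's mix must leave the kicker indifferent between aim Left and aim Right.
  the kicker's payoff to aim Left: q·0 + (1−q)·7 = -7q + 7
  the kicker's payoff to aim Right: q·1 + (1−q)·1 = 1
  -7q + 7 = 1  ⇒  -7q = -6  ⇒  q = 6/7.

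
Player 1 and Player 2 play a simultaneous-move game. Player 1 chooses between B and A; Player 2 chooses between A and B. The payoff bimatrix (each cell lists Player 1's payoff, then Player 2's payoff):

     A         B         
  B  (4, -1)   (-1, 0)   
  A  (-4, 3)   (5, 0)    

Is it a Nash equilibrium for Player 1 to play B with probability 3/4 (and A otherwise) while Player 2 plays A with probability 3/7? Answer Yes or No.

Check Player 2's indifference given Player 1's mix p = 3/4:
  payoff from A = 0; payoff from B = 0 — equal.
Check Player 1's indifference given Player 2's mix q = 3/7:
  payoff from B = 8/7; payoff from A = 8/7 — equal.
Both players are indifferent, so neither can profitably deviate.

Yes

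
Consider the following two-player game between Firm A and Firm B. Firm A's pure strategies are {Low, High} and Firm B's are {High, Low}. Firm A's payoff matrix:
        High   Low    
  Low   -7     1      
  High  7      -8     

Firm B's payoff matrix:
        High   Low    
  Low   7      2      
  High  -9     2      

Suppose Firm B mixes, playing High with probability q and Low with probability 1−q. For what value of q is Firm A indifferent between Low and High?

q = 9/23

Firm B's mix must leave Firm A indifferent between Low and High.
  Firm A's payoff to Low: q·(-7) + (1−q)·1 = -8q + 1
  Firm A's payoff to High: q·7 + (1−q)·(-8) = 15q - 8
  -8q + 1 = 15q - 8  ⇒  -23q = -9  ⇒  q = 9/23.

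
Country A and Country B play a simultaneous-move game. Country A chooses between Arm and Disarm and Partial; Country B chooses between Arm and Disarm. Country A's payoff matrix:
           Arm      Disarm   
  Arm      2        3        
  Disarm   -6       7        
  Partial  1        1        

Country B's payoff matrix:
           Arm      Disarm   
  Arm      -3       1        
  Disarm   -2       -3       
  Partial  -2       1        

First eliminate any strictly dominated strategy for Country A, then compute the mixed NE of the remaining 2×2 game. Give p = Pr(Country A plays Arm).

Country A's strategy Partial is strictly dominated by Arm: 2 > 1 and 3 > 1. Eliminate Partial.
In a mixed equilibrium Country B is indifferent between Arm and Disarm; this condition fixes p.
  Country B's payoff to Arm: p·(-3) + (1−p)·(-2) = -p - 2
  Country B's payoff to Disarm: p·1 + (1−p)·(-3) = 4p - 3
  -p - 2 = 4p - 3  ⇒  -5p = -1  ⇒  p = 1/5.

p = 1/5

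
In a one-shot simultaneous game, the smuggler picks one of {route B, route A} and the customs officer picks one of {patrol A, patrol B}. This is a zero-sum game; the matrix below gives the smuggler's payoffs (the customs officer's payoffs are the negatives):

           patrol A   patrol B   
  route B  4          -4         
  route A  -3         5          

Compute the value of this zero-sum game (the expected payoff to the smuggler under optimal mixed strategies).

Set the smuggler's expected payoff from route B equal to that from route A:
  the smuggler's payoff from route B: q·4 + (1−q)·(-4) = 8q - 4
  the smuggler's payoff from route A: q·(-3) + (1−q)·5 = -8q + 5
  8q - 4 = -8q + 5  ⇒  16q = 9  ⇒  q = 9/16.
The value is the smuggler's expected payoff against this mix (using route B): (9/16)·4 + (7/16)·(-4) = 1/2.

v = 1/2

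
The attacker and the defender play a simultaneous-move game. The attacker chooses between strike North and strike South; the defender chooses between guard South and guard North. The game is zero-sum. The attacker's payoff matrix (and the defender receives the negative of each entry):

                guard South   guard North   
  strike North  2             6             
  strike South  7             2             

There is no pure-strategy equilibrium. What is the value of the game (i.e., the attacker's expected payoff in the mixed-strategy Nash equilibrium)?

The defender's mix must leave the attacker indifferent between strike North and strike South.
  the attacker's payoff to strike North: q·2 + (1−q)·6 = -4q + 6
  the attacker's payoff to strike South: q·7 + (1−q)·2 = 5q + 2
  -4q + 6 = 5q + 2  ⇒  -9q = -4  ⇒  q = 4/9.
The value is the attacker's expected payoff against this mix (using strike North): (4/9)·2 + (5/9)·6 = 38/9.

v = 38/9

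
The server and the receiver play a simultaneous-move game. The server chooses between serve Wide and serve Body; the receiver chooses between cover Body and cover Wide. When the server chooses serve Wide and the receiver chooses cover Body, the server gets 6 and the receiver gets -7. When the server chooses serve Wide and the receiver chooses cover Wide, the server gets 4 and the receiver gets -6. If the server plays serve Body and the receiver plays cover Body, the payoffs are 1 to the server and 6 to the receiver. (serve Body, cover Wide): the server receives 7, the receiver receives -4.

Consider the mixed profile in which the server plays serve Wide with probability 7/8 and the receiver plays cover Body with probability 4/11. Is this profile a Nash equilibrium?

Given the server's mix p = 7/8, the receiver's payoff from cover Body is -43/8 but from cover Wide is -23/4. The receiver strictly prefers cover Body, so the receiver would not mix.
So the proposed profile is not a Nash equilibrium.

No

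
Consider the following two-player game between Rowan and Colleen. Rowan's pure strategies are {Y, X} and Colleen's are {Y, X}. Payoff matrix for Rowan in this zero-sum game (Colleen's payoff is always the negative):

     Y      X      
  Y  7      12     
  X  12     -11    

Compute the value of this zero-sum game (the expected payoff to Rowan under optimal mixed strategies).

v = 221/28

For Rowan to be willing to mix, Rowan must be indifferent between Y and X, which pins down Colleen's mix.
  Rowan's payoff from Y: q·7 + (1−q)·12 = -5q + 12
  Rowan's payoff from X: q·12 + (1−q)·(-11) = 23q - 11
  -5q + 12 = 23q - 11  ⇒  -28q = -23  ⇒  q = 23/28.
The value is Rowan's expected payoff against this mix (using Y): (23/28)·7 + (5/28)·12 = 221/28.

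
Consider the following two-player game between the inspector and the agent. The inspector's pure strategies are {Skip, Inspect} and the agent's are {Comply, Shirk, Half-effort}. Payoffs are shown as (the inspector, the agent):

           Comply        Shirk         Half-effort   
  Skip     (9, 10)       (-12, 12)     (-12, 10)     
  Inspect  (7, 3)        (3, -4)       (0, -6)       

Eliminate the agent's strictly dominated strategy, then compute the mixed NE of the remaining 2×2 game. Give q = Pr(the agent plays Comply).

q = 15/17

The agent's strategy Half-effort is strictly dominated by Shirk: 12 > 10 and -4 > -6. Eliminate Half-effort.
The inspector's indifference between Skip and Inspect determines the agent's mixing probability q:
  the inspector's payoff from Skip: q·9 + (1−q)·(-12) = 21q - 12
  the inspector's payoff from Inspect: q·7 + (1−q)·3 = 4q + 3
  21q - 12 = 4q + 3  ⇒  17q = 15  ⇒  q = 15/17.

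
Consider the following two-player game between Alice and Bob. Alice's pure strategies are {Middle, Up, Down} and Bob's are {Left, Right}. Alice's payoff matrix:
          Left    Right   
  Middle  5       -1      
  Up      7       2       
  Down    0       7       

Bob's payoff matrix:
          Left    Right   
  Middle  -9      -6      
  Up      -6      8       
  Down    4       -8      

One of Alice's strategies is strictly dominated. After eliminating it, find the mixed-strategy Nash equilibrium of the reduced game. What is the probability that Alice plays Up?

Alice's strategy Middle is strictly dominated by Up: 7 > 5 and 2 > -1. Eliminate Middle.
In a mixed equilibrium Bob is indifferent between Left and Right; this condition fixes p.
  Bob's expected payoff from Left: p·(-6) + (1−p)·4 = -10p + 4
  Bob's expected payoff from Right: p·8 + (1−p)·(-8) = 16p - 8
  -10p + 4 = 16p - 8  ⇒  -26p = -12  ⇒  p = 6/13.

p = 6/13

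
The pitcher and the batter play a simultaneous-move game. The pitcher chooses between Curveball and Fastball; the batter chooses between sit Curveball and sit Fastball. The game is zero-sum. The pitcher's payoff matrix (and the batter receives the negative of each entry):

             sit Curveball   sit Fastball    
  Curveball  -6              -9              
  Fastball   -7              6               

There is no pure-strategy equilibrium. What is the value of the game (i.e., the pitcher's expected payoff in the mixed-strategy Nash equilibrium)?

In a mixed equilibrium the pitcher is indifferent between Curveball and Fastball; this condition fixes q.
  the pitcher's payoff to Curveball: q·(-6) + (1−q)·(-9) = 3q - 9
  the pitcher's payoff to Fastball: q·(-7) + (1−q)·6 = -13q + 6
  3q - 9 = -13q + 6  ⇒  16q = 15  ⇒  q = 15/16.
The value is the pitcher's expected payoff against this mix (using Curveball): (15/16)·(-6) + (1/16)·(-9) = -99/16.

v = -99/16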